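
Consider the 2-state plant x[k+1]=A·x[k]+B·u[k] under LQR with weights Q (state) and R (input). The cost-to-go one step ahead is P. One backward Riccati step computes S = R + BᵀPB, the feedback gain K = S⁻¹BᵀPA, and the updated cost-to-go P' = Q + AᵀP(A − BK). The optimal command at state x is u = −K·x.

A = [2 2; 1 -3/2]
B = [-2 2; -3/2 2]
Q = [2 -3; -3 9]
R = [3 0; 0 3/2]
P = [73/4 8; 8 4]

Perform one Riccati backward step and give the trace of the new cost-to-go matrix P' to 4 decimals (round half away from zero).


BᵀP = [-48.5000 -22.0000; 52.5000 24.0000]
S = R + BᵀPB = [3 0; 0 3/2] + [130.0000 -141.0000; -141.0000 153.0000] = [133.0000 -141.0000; -141.0000 154.5000]
BᵀPA = [-119.0000 -64.0000; 129.0000 69.0000]
K = S⁻¹·BᵀPA = [-0.2944 -0.2382; 0.5663 0.2292]
A−BK = [0.2787 1.0652; -0.5742 -2.3157]
AᵀP(A−BK) = [0.9169 1.0854; 1.0854 2.9393]
P' = Q + AᵀP(A−BK) = [2.9169 -1.9146; -1.9146 11.9393]
tr(P') = 14.8562

14.8562


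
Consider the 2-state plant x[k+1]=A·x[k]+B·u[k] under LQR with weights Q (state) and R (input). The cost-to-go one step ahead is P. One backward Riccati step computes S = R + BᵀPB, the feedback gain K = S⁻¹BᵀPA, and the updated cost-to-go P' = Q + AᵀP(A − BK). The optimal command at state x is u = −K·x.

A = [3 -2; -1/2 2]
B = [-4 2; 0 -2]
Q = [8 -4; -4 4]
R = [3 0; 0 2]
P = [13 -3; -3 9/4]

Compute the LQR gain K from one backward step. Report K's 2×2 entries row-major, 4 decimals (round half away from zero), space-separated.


-0.5748 0.1298 0.3182 -0.7861

BᵀP = [-52.0000 12.0000; 32.0000 -10.5000]
S = R + BᵀPB = [3 0; 0 2] + [208.0000 -128.0000; -128.0000 85.0000] = [211.0000 -128.0000; -128.0000 87.0000]
BᵀPA = [-162.0000 128.0000; 101.2500 -85.0000]
K = S⁻¹·BᵀPA = [-0.5748 0.1298; 0.3182 -0.7861]
A−BK = [0.0646 0.0912; 0.1363 0.4278]
AᵀP(A−BK) = [1.2368 -0.6363; -0.6363 1.5722]
P' = Q + AᵀP(A−BK) = [9.2368 -4.6363; -4.6363 5.5722]
tr(P') = 14.8090


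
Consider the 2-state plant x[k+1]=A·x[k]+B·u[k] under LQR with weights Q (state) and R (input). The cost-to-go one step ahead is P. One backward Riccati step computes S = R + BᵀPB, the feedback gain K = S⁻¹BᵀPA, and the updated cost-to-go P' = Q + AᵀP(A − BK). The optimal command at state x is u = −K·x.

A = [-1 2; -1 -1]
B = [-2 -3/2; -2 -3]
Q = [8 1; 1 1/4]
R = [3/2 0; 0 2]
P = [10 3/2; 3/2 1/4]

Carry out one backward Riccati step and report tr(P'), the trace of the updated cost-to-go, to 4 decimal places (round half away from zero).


BᵀP = [-23.0000 -3.5000; -19.5000 -3.0000]
S = R + BᵀPB = [3/2 0; 0 2] + [53.0000 45.0000; 45.0000 38.2500] = [54.5000 45.0000; 45.0000 40.2500]
BᵀPA = [26.5000 -42.5000; 22.5000 -36.0000]
K = S⁻¹·BᵀPA = [0.3210 -0.5374; 0.2001 -0.2936]
A−BK = [-0.0578 0.4848; 0.2424 -2.9555]
AᵀP(A−BK) = [0.2407 -0.4031; -0.4031 0.8412]
P' = Q + AᵀP(A−BK) = [8.2407 0.5969; 0.5969 1.0912]
tr(P') = 9.3319

9.3319


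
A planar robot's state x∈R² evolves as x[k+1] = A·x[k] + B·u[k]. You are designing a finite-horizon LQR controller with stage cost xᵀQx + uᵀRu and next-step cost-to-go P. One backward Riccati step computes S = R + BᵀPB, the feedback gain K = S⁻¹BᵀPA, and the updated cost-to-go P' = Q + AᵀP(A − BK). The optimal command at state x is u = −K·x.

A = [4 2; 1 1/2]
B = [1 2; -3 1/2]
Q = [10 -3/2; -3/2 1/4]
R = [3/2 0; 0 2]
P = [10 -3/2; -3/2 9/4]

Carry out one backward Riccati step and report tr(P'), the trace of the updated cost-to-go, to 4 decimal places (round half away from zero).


BᵀP = [14.5000 -8.2500; 19.2500 -1.8750]
S = R + BᵀPB = [3/2 0; 0 2] + [39.2500 24.8750; 24.8750 37.5625] = [40.7500 24.8750; 24.8750 39.5625]
BᵀPA = [49.7500 24.8750; 75.1250 37.5625]
K = S⁻¹·BᵀPA = [0.1002 0.0501; 1.8359 0.9180]
A−BK = [0.2280 0.1140; 0.3825 0.1913]
AᵀP(A−BK) = [7.3437 3.6718; 3.6718 1.8359]
P' = Q + AᵀP(A−BK) = [17.3437 2.1718; 2.1718 2.0859]
tr(P') = 19.4296

19.4296


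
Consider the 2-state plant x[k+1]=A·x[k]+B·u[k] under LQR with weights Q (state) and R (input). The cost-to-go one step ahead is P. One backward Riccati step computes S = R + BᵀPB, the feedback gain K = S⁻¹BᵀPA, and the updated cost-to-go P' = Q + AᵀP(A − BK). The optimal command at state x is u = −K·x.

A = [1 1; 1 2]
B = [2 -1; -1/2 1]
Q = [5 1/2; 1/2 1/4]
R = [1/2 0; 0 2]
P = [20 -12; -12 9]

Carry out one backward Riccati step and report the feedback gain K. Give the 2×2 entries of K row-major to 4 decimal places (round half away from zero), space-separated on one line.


BᵀP = [46.0000 -28.5000; -32.0000 21.0000]
S = R + BᵀPB = [1/2 0; 0 2] + [106.2500 -74.5000; -74.5000 53.0000] = [106.7500 -74.5000; -74.5000 55.0000]
BᵀPA = [17.5000 -11.0000; -11.0000 10.0000]
K = S⁻¹·BᵀPA = [0.4455 0.4361; 0.4034 0.7726]
A−BK = [0.5125 0.9003; 0.8193 1.4455]
AᵀP(A−BK) = [1.6417 2.8660; 2.8660 5.0717]
P' = Q + AᵀP(A−BK) = [6.6417 3.3660; 3.3660 5.3217]
tr(P') = 11.9634

0.4455 0.4361 0.4034 0.7726


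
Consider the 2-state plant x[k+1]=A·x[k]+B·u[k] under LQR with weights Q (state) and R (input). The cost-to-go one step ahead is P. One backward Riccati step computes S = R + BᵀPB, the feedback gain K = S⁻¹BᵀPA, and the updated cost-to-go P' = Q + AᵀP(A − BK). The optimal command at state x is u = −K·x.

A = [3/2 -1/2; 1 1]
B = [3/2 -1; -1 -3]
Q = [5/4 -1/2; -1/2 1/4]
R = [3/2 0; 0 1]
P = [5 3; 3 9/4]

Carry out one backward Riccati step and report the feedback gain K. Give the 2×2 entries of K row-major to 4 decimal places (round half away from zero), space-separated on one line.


BᵀP = [4.5000 2.2500; -14.0000 -9.7500]
S = R + BᵀPB = [3/2 0; 0 1] + [4.5000 -11.2500; -11.2500 43.2500] = [6.0000 -11.2500; -11.2500 44.2500]
BᵀPA = [9.0000 0.0000; -30.7500 -2.7500]
K = S⁻¹·BᵀPA = [0.3765 -0.2227; -0.5992 -0.1188]
A−BK = [0.3360 -0.2848; -0.4211 0.4211]
AᵀP(A−BK) = [0.6862 -0.1478; -0.1478 0.1734]
P' = Q + AᵀP(A−BK) = [1.9362 -0.6478; -0.6478 0.4234]
tr(P') = 2.3596

0.3765 -0.2227 -0.5992 -0.1188


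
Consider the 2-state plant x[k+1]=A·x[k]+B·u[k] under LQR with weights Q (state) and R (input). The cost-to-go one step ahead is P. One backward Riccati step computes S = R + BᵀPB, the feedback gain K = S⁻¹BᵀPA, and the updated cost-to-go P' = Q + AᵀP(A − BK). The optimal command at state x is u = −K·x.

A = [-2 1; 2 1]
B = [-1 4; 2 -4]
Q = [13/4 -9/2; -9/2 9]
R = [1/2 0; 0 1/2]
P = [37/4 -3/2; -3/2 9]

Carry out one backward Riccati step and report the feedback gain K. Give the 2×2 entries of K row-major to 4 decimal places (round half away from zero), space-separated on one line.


0.0213 1.7398 -0.4913 0.6519

BᵀP = [-12.2500 19.5000; 43.0000 -42.0000]
S = R + BᵀPB = [1/2 0; 0 1/2] + [51.2500 -127.0000; -127.0000 340.0000] = [51.7500 -127.0000; -127.0000 340.5000]
BᵀPA = [63.5000 7.2500; -170.0000 1.0000]
K = S⁻¹·BᵀPA = [0.0213 1.7398; -0.4913 0.6519]
A−BK = [-0.0134 0.1324; -0.0079 0.1278]
AᵀP(A−BK) = [0.1228 -0.1630; -0.1630 1.9843]
P' = Q + AᵀP(A−BK) = [3.3728 -4.6630; -4.6630 10.9843]
tr(P') = 14.3571


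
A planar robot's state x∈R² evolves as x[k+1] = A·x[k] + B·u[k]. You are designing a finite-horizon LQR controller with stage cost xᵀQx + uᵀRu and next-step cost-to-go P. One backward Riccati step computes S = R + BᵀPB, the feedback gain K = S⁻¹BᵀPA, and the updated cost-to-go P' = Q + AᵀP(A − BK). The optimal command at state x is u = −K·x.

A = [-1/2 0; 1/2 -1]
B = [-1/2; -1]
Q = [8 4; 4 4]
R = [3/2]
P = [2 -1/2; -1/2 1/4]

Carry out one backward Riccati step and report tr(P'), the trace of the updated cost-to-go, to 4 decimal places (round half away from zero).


13.0268

BᵀP = [-0.5000 0.0000]
S = R + BᵀPB = [3/2] + [0.2500] = [1.7500]
BᵀPA = [0.2500 0.0000]
K = S⁻¹·BᵀPA = [0.1429 0.0000]
A−BK = [-0.4286 0.0000; 0.6429 -1.0000]
AᵀP(A−BK) = [0.7768 -0.3750; -0.3750 0.2500]
P' = Q + AᵀP(A−BK) = [8.7768 3.6250; 3.6250 4.2500]
tr(P') = 13.0268


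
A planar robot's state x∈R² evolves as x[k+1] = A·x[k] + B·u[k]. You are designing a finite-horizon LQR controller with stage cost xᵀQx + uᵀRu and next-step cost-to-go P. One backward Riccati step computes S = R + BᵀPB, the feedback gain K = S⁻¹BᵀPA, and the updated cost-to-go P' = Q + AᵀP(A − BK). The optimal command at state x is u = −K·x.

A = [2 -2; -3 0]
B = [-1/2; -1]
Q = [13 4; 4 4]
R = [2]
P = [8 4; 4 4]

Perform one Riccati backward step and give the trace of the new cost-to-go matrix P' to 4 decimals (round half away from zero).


BᵀP = [-8.0000 -6.0000]
S = R + BᵀPB = [2] + [10.0000] = [12.0000]
BᵀPA = [2.0000 16.0000]
K = S⁻¹·BᵀPA = [0.1667 1.3333]
A−BK = [2.0833 -1.3333; -2.8333 1.3333]
AᵀP(A−BK) = [19.6667 -10.6667; -10.6667 10.6667]
P' = Q + AᵀP(A−BK) = [32.6667 -6.6667; -6.6667 14.6667]
tr(P') = 47.3333

47.3333


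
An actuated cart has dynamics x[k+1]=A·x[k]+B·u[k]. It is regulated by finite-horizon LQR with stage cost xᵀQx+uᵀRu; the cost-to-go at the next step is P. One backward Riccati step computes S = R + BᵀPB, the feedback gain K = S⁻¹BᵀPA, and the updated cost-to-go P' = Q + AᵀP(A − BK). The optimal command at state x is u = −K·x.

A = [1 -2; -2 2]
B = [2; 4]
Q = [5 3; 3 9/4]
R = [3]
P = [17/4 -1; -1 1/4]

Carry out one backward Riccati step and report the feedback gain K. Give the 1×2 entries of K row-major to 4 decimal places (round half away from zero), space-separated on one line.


0.8125 -1.3750

BᵀP = [4.5000 -1.0000]
S = R + BᵀPB = [3] + [5.0000] = [8.0000]
BᵀPA = [6.5000 -11.0000]
K = S⁻¹·BᵀPA = [0.8125 -1.3750]
A−BK = [-0.6250 0.7500; -5.2500 7.5000]
AᵀP(A−BK) = [3.9688 -6.5625; -6.5625 10.8750]
P' = Q + AᵀP(A−BK) = [8.9688 -3.5625; -3.5625 13.1250]
tr(P') = 22.0938


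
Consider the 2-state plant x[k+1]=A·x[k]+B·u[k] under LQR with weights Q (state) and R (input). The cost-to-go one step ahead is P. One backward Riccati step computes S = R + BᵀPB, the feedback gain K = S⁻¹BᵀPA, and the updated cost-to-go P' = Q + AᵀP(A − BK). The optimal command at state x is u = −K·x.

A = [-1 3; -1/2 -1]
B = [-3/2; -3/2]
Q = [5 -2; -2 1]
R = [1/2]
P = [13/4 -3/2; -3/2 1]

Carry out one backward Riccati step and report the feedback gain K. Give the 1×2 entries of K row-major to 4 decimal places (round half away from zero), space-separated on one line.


0.6792 -2.6038

BᵀP = [-2.6250 0.7500]
S = R + BᵀPB = [1/2] + [2.8125] = [3.3125]
BᵀPA = [2.2500 -8.6250]
K = S⁻¹·BᵀPA = [0.6792 -2.6038]
A−BK = [0.0189 -0.9057; 0.5189 -4.9057]
AᵀP(A−BK) = [0.4717 -2.6415; -2.6415 16.7925]
P' = Q + AᵀP(A−BK) = [5.4717 -4.6415; -4.6415 17.7925]
tr(P') = 23.2642


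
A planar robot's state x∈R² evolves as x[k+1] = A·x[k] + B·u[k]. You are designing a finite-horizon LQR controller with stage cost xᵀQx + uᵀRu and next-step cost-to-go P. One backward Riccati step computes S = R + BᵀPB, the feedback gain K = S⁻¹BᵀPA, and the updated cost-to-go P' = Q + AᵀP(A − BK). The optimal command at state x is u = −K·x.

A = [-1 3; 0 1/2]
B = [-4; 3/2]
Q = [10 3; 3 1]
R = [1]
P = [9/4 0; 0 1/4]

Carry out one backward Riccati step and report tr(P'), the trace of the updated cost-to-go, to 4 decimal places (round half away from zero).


12.2671

BᵀP = [-9.0000 0.3750]
S = R + BᵀPB = [1] + [36.5625] = [37.5625]
BᵀPA = [9.0000 -26.8125]
K = S⁻¹·BᵀPA = [0.2396 -0.7138]
A−BK = [-0.0416 0.1448; -0.3594 1.5707]
AᵀP(A−BK) = [0.0936 -0.3257; -0.3257 1.1735]
P' = Q + AᵀP(A−BK) = [10.0936 2.6743; 2.6743 2.1735]
tr(P') = 12.2671


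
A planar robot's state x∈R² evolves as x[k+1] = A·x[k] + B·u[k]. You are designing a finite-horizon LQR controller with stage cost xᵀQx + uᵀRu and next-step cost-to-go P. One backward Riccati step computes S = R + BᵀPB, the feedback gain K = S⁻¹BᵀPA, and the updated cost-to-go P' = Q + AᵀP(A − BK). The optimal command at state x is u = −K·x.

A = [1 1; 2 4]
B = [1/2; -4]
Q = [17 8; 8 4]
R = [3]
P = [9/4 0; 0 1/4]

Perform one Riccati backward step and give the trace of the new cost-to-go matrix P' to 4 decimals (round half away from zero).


29.3058

BᵀP = [1.1250 -1.0000]
S = R + BᵀPB = [3] + [4.5625] = [7.5625]
BᵀPA = [-0.8750 -2.8750]
K = S⁻¹·BᵀPA = [-0.1157 -0.3802]
A−BK = [1.0579 1.1901; 1.5372 2.4793]
AᵀP(A−BK) = [3.1488 3.9174; 3.9174 5.1570]
P' = Q + AᵀP(A−BK) = [20.1488 11.9174; 11.9174 9.1570]
tr(P') = 29.3058


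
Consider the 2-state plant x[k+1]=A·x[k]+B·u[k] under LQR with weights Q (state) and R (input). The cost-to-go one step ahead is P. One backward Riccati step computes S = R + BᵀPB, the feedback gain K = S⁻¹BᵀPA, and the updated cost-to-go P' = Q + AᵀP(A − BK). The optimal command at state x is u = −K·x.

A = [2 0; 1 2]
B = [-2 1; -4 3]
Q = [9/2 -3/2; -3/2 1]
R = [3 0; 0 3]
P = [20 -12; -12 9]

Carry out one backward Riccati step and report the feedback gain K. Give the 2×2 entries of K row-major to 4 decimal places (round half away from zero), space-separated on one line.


-1.0357 0.2143 -1.4375 1.1250

BᵀP = [8.0000 -12.0000; -16.0000 15.0000]
S = R + BᵀPB = [3 0; 0 3] + [32.0000 -28.0000; -28.0000 29.0000] = [35.0000 -28.0000; -28.0000 32.0000]
BᵀPA = [4.0000 -24.0000; -17.0000 30.0000]
K = S⁻¹·BᵀPA = [-1.0357 0.2143; -1.4375 1.1250]
A−BK = [1.3661 -0.6964; 1.1696 -0.5179]
AᵀP(A−BK) = [20.7054 -11.7321; -11.7321 7.3929]
P' = Q + AᵀP(A−BK) = [25.2054 -13.2321; -13.2321 8.3929]
tr(P') = 33.5982


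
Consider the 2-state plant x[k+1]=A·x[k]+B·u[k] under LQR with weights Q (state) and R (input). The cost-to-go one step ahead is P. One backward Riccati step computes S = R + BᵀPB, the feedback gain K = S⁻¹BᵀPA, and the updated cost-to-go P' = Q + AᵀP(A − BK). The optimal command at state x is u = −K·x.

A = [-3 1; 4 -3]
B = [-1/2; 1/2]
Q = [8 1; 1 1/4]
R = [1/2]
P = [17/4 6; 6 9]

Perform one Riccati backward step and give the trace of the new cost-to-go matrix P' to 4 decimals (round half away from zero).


65.5577

BᵀP = [0.8750 1.5000]
S = R + BᵀPB = [1/2] + [0.3125] = [0.8125]
BᵀPA = [3.3750 -3.6250]
K = S⁻¹·BᵀPA = [4.1538 -4.4615]
A−BK = [-0.9231 -1.2308; 1.9231 -0.7692]
AᵀP(A−BK) = [24.2308 -27.6923; -27.6923 33.0769]
P' = Q + AᵀP(A−BK) = [32.2308 -26.6923; -26.6923 33.3269]
tr(P') = 65.5577


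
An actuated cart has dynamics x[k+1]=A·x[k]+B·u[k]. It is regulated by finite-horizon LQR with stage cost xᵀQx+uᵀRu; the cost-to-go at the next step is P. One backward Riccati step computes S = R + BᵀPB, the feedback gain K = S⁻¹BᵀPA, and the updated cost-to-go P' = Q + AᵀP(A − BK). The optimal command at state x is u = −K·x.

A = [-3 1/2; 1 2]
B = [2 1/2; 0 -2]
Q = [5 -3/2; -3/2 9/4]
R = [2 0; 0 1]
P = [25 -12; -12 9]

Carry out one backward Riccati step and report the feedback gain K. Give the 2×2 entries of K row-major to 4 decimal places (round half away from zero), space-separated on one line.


-1.2780 0.4084 -0.5978 -0.8857

BᵀP = [50.0000 -24.0000; 36.5000 -24.0000]
S = R + BᵀPB = [2 0; 0 1] + [100.0000 73.0000; 73.0000 66.2500] = [102.0000 73.0000; 73.0000 67.2500]
BᵀPA = [-174.0000 -23.0000; -133.5000 -29.7500]
K = S⁻¹·BᵀPA = [-1.2780 0.4084; -0.5978 -0.8857]
A−BK = [-0.1451 0.1261; -0.1957 0.2287]
AᵀP(A−BK) = [3.8135 -0.6802; -0.6802 1.2940]
P' = Q + AᵀP(A−BK) = [8.8135 -2.1802; -2.1802 3.5440]
tr(P') = 12.3575


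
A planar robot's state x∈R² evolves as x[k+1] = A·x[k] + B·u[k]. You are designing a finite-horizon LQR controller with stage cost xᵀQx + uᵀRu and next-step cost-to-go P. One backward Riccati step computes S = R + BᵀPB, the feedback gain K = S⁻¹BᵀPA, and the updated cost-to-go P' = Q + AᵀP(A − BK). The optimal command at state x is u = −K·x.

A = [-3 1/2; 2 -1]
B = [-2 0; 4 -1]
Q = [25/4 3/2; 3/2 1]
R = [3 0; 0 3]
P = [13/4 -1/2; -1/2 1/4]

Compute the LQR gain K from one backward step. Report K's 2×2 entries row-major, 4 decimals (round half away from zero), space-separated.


BᵀP = [-8.5000 2.0000; 0.5000 -0.2500]
S = R + BᵀPB = [3 0; 0 3] + [25.0000 -2.0000; -2.0000 0.2500] = [28.0000 -2.0000; -2.0000 3.2500]
BᵀPA = [29.5000 -6.2500; -2.0000 0.5000]
K = S⁻¹·BᵀPA = [1.0560 -0.2220; 0.0345 0.0172]
A−BK = [-0.8879 0.0560; -2.1897 -0.0948]
AᵀP(A−BK) = [5.1659 -0.7920; -0.7920 0.1665]
P' = Q + AᵀP(A−BK) = [11.4159 0.7080; 0.7080 1.1665]
tr(P') = 12.5824

1.0560 -0.2220 0.0345 0.0172


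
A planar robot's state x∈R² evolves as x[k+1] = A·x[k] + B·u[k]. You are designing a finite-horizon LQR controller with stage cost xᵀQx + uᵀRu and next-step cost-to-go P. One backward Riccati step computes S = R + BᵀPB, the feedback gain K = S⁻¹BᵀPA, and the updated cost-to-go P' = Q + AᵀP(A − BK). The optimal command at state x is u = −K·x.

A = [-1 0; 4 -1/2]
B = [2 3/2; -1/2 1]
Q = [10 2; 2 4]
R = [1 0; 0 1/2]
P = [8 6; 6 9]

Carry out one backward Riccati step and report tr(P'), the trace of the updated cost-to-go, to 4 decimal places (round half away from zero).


22.7203

BᵀP = [13.0000 7.5000; 18.0000 18.0000]
S = R + BᵀPB = [1 0; 0 1/2] + [22.2500 27.0000; 27.0000 45.0000] = [23.2500 27.0000; 27.0000 45.5000]
BᵀPA = [17.0000 -3.7500; 54.0000 -9.0000]
K = S⁻¹·BᵀPA = [-2.0813 0.2201; 2.4219 -0.3284]
A−BK = [-0.4702 0.0525; 0.5374 -0.0616]
AᵀP(A−BK) = [8.6005 -1.0080; -1.0080 0.1197]
P' = Q + AᵀP(A−BK) = [18.6005 0.9920; 0.9920 4.1197]
tr(P') = 22.7203


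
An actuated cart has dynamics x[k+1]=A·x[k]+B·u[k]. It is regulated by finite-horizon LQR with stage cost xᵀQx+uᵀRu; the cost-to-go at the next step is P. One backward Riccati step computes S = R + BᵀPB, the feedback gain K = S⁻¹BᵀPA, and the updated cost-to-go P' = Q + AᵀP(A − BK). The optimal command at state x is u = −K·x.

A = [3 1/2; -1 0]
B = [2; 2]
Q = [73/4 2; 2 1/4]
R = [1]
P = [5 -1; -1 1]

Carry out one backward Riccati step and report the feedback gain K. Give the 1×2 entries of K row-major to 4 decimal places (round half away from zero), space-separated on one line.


1.4118 0.2353

BᵀP = [8.0000 0.0000]
S = R + BᵀPB = [1] + [16.0000] = [17.0000]
BᵀPA = [24.0000 4.0000]
K = S⁻¹·BᵀPA = [1.4118 0.2353]
A−BK = [0.1765 0.0294; -3.8235 -0.4706]
AᵀP(A−BK) = [18.1176 2.3529; 2.3529 0.3088]
P' = Q + AᵀP(A−BK) = [36.3676 4.3529; 4.3529 0.5588]
tr(P') = 36.9265


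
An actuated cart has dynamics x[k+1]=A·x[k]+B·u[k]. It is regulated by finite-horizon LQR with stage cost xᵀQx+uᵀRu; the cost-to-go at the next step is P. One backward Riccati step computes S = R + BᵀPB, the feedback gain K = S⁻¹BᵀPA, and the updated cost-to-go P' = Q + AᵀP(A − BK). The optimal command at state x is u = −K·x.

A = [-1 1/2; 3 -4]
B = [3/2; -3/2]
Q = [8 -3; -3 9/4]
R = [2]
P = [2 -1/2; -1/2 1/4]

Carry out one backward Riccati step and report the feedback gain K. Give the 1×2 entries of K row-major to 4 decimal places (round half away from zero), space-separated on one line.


BᵀP = [3.7500 -1.1250]
S = R + BᵀPB = [2] + [7.3125] = [9.3125]
BᵀPA = [-7.1250 6.3750]
K = S⁻¹·BᵀPA = [-0.7651 0.6846]
A−BK = [0.1477 -0.5268; 1.8523 -2.9732]
AᵀP(A−BK) = [1.7987 -1.8725; -1.8725 2.1359]
P' = Q + AᵀP(A−BK) = [9.7987 -4.8725; -4.8725 4.3859]
tr(P') = 14.1846

-0.7651 0.6846


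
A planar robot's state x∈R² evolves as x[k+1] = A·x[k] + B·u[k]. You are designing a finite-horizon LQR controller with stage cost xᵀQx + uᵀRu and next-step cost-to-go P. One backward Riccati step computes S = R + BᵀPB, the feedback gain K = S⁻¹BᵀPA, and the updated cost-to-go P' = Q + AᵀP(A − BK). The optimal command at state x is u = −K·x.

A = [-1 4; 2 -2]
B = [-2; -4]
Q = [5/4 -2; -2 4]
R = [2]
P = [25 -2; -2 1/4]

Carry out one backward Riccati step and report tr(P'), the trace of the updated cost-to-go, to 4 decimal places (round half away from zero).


31.9797

BᵀP = [-42.0000 3.0000]
S = R + BᵀPB = [2] + [72.0000] = [74.0000]
BᵀPA = [48.0000 -174.0000]
K = S⁻¹·BᵀPA = [0.6486 -2.3514]
A−BK = [0.2973 -0.7027; 4.5946 -11.4054]
AᵀP(A−BK) = [2.8649 -8.1351; -8.1351 23.8649]
P' = Q + AᵀP(A−BK) = [4.1149 -10.1351; -10.1351 27.8649]
tr(P') = 31.9797


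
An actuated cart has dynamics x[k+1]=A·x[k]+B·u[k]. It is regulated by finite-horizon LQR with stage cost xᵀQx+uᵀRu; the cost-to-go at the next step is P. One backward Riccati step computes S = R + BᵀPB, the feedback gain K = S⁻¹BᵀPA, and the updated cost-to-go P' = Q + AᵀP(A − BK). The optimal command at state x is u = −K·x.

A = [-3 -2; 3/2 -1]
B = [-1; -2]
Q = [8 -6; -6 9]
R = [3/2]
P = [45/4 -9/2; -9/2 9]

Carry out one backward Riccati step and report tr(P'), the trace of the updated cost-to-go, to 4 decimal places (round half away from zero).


198.5366

BᵀP = [-2.2500 -13.5000]
S = R + BᵀPB = [3/2] + [29.2500] = [30.7500]
BᵀPA = [-13.5000 18.0000]
K = S⁻¹·BᵀPA = [-0.4390 0.5854]
A−BK = [-3.4390 -1.4146; 0.6220 0.1707]
AᵀP(A−BK) = [156.0732 61.9024; 61.9024 25.4634]
P' = Q + AᵀP(A−BK) = [164.0732 55.9024; 55.9024 34.4634]
tr(P') = 198.5366


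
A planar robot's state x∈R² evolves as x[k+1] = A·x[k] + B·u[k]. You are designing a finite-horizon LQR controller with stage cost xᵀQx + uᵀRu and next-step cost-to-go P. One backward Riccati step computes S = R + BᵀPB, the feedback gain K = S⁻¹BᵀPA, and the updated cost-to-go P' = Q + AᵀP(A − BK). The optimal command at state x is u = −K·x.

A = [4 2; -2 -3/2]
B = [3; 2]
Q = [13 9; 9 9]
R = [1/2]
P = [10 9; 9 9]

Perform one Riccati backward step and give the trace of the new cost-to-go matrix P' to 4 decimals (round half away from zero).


32.4195

BᵀP = [48.0000 45.0000]
S = R + BᵀPB = [1/2] + [234.0000] = [234.5000]
BᵀPA = [102.0000 28.5000]
K = S⁻¹·BᵀPA = [0.4350 0.1215]
A−BK = [2.6951 1.6354; -2.8699 -1.7431]
AᵀP(A−BK) = [7.6333 4.6034; 4.6034 2.7862]
P' = Q + AᵀP(A−BK) = [20.6333 13.6034; 13.6034 11.7862]
tr(P') = 32.4195


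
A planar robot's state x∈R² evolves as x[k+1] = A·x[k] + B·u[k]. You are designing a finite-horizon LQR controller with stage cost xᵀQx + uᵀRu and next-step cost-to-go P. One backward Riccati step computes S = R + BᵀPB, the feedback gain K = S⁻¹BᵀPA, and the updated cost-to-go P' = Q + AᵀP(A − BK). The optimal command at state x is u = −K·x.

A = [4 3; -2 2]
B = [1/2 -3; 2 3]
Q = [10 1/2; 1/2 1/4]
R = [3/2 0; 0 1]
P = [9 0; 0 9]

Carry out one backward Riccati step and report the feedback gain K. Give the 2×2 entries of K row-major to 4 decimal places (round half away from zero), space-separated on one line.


0.7495 1.8934 -1.1801 -0.6361

BᵀP = [4.5000 18.0000; -27.0000 27.0000]
S = R + BᵀPB = [3/2 0; 0 1] + [38.2500 40.5000; 40.5000 162.0000] = [39.7500 40.5000; 40.5000 163.0000]
BᵀPA = [-18.0000 49.5000; -162.0000 -27.0000]
K = S⁻¹·BᵀPA = [0.7495 1.8934; -1.1801 -0.6361]
A−BK = [0.0849 0.1451; 0.0412 0.1215]
AᵀP(A−BK) = [2.3156 3.0353; 3.0353 6.1042]
P' = Q + AᵀP(A−BK) = [12.3156 3.5353; 3.5353 6.3542]
tr(P') = 18.6697


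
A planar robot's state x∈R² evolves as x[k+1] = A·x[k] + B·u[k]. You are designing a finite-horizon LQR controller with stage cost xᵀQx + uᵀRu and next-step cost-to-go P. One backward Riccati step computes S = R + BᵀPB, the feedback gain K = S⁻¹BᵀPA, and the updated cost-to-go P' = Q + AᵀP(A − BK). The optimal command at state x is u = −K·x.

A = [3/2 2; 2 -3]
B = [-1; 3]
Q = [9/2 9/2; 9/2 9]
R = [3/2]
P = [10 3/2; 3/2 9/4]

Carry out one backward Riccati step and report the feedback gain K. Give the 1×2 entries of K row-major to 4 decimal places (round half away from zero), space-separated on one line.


0.0989 -1.1758

BᵀP = [-5.5000 5.2500]
S = R + BᵀPB = [3/2] + [21.2500] = [22.7500]
BᵀPA = [2.2500 -26.7500]
K = S⁻¹·BᵀPA = [0.0989 -1.1758]
A−BK = [1.5989 0.8242; 1.7033 0.5275]
AᵀP(A−BK) = [40.2775 18.3956; 18.3956 10.7967]
P' = Q + AᵀP(A−BK) = [44.7775 22.8956; 22.8956 19.7967]
tr(P') = 64.5742


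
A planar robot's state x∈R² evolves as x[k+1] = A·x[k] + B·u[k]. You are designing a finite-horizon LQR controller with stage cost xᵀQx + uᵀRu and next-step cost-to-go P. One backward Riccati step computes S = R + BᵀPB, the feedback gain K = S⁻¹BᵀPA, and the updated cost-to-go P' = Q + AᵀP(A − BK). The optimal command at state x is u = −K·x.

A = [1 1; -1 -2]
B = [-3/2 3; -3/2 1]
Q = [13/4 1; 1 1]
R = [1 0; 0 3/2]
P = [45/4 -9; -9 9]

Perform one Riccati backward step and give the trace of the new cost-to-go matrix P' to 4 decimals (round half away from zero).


13.8907

BᵀP = [-3.3750 0.0000; 24.7500 -18.0000]
S = R + BᵀPB = [1 0; 0 3/2] + [5.0625 -10.1250; -10.1250 56.2500] = [6.0625 -10.1250; -10.1250 57.7500]
BᵀPA = [-3.3750 -3.3750; 42.7500 60.7500]
K = S⁻¹·BᵀPA = [0.9610 1.6971; 0.9087 1.3495]
A−BK = [-0.2847 -0.5028; -0.4672 -0.8039]
AᵀP(A−BK) = [2.6445 4.2870; 4.2870 6.9962]
P' = Q + AᵀP(A−BK) = [5.8945 5.2870; 5.2870 7.9962]
tr(P') = 13.8907


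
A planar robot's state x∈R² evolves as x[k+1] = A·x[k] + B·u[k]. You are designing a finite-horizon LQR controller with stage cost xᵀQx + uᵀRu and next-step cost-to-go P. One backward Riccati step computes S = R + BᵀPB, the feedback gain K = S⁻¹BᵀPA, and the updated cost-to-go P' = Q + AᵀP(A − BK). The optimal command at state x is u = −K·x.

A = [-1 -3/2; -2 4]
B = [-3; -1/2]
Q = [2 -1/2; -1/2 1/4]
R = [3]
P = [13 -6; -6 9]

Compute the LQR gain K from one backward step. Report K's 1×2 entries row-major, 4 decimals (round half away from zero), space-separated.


0.0863 1.0360

BᵀP = [-36.0000 13.5000]
S = R + BᵀPB = [3] + [101.2500] = [104.2500]
BᵀPA = [9.0000 108.0000]
K = S⁻¹·BᵀPA = [0.0863 1.0360]
A−BK = [-0.7410 1.6079; -1.9568 4.5180]
AᵀP(A−BK) = [24.2230 -55.8237; -55.8237 133.3651]
P' = Q + AᵀP(A−BK) = [26.2230 -56.3237; -56.3237 133.6151]
tr(P') = 159.8381


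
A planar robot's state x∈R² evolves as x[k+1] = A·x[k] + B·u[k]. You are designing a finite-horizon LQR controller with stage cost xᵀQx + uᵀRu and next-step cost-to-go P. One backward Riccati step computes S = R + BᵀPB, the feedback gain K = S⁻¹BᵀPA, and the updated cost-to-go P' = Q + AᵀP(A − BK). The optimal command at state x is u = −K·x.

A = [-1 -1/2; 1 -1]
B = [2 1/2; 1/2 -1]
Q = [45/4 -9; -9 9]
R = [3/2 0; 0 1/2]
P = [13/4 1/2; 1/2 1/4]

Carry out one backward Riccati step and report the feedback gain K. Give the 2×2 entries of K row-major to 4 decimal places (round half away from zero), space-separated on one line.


-0.3003 -0.3064 -0.4229 0.1195

BᵀP = [6.7500 1.1250; 1.1250 0.0000]
S = R + BᵀPB = [3/2 0; 0 1/2] + [14.0625 2.2500; 2.2500 0.5625] = [15.5625 2.2500; 2.2500 1.0625]
BᵀPA = [-5.6250 -4.5000; -1.1250 -0.5625]
K = S⁻¹·BᵀPA = [-0.3003 -0.3064; -0.4229 0.1195]
A−BK = [-0.1879 0.0531; 0.7273 -0.7273]
AᵀP(A−BK) = [0.3350 0.0358; 0.0358 0.2508]
P' = Q + AᵀP(A−BK) = [11.5850 -8.9642; -8.9642 9.2508]
tr(P') = 20.8358


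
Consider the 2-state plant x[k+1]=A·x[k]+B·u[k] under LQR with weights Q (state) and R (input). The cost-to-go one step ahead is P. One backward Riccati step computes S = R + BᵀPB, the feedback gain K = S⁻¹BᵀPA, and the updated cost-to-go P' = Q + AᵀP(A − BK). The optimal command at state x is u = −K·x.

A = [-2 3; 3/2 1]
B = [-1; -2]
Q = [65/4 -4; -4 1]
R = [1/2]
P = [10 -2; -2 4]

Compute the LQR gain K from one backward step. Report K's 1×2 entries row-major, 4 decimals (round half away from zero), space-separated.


BᵀP = [-6.0000 -6.0000]
S = R + BᵀPB = [1/2] + [18.0000] = [18.5000]
BᵀPA = [3.0000 -24.0000]
K = S⁻¹·BᵀPA = [0.1622 -1.2973]
A−BK = [-1.8378 1.7027; 1.8243 -1.5946]
AᵀP(A−BK) = [60.5135 -55.1081; -55.1081 50.8649]
P' = Q + AᵀP(A−BK) = [76.7635 -59.1081; -59.1081 51.8649]
tr(P') = 128.6284

0.1622 -1.2973


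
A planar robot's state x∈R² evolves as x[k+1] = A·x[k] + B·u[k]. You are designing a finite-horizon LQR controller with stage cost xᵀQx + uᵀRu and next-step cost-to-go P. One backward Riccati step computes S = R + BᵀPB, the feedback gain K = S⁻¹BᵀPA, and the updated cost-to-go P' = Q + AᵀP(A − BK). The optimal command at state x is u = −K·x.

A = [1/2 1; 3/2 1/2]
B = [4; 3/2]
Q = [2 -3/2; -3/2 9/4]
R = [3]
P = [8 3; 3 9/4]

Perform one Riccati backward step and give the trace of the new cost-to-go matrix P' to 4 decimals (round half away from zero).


6.1080

BᵀP = [36.5000 15.3750]
S = R + BᵀPB = [3] + [169.0625] = [172.0625]
BᵀPA = [41.3125 44.1875]
K = S⁻¹·BᵀPA = [0.2401 0.2568]
A−BK = [-0.4604 -0.0272; 1.1398 0.1148]
AᵀP(A−BK) = [1.6433 0.3280; 0.3280 0.2147]
P' = Q + AᵀP(A−BK) = [3.6433 -1.1720; -1.1720 2.4647]
tr(P') = 6.1080


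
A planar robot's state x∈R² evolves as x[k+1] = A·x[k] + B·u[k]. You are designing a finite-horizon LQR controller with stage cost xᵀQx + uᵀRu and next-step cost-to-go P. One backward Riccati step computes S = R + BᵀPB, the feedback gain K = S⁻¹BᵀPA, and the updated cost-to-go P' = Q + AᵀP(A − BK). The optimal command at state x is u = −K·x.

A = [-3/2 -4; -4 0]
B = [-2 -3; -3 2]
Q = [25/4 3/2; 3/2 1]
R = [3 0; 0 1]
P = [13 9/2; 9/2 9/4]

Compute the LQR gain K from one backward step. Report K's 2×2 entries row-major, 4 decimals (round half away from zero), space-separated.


1.0059 0.5862 -0.0892 0.9452

BᵀP = [-39.5000 -15.7500; -30.0000 -9.0000]
S = R + BᵀPB = [3 0; 0 1] + [126.2500 87.0000; 87.0000 72.0000] = [129.2500 87.0000; 87.0000 73.0000]
BᵀPA = [122.2500 158.0000; 81.0000 120.0000]
K = S⁻¹·BᵀPA = [1.0059 0.5862; -0.0892 0.9452]
A−BK = [0.2441 0.0080; -0.8039 -0.1318]
AᵀP(A−BK) = [3.5060 1.7747; 1.7747 1.9547]
P' = Q + AᵀP(A−BK) = [9.7560 3.2747; 3.2747 2.9547]
tr(P') = 12.7107


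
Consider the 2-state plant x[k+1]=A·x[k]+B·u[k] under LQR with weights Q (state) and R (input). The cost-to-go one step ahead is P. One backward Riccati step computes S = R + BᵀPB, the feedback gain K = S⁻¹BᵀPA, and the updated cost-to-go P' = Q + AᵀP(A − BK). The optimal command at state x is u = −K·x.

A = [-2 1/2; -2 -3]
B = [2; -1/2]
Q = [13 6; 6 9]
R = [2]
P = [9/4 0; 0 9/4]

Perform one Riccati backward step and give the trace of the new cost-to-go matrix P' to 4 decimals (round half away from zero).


BᵀP = [4.5000 -1.1250]
S = R + BᵀPB = [2] + [9.5625] = [11.5625]
BᵀPA = [-6.7500 5.6250]
K = S⁻¹·BᵀPA = [-0.5838 0.4865]
A−BK = [-0.8324 -0.4730; -2.2919 -2.7568]
AᵀP(A−BK) = [14.0595 14.5338; 14.5338 18.0760]
P' = Q + AᵀP(A−BK) = [27.0595 20.5338; 20.5338 27.0760]
tr(P') = 54.1355

54.1355


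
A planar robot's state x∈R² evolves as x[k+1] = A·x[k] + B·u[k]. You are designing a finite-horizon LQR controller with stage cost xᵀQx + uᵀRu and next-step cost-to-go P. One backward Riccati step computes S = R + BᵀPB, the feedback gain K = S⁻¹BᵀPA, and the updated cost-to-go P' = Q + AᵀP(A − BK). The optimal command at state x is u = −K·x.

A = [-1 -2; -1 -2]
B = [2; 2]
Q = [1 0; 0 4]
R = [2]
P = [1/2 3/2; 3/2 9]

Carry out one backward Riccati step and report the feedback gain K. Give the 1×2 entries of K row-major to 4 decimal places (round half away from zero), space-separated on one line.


-0.4808 -0.9615

BᵀP = [4.0000 21.0000]
S = R + BᵀPB = [2] + [50.0000] = [52.0000]
BᵀPA = [-25.0000 -50.0000]
K = S⁻¹·BᵀPA = [-0.4808 -0.9615]
A−BK = [-0.0385 -0.0769; -0.0385 -0.0769]
AᵀP(A−BK) = [0.4808 0.9615; 0.9615 1.9231]
P' = Q + AᵀP(A−BK) = [1.4808 0.9615; 0.9615 5.9231]
tr(P') = 7.4038


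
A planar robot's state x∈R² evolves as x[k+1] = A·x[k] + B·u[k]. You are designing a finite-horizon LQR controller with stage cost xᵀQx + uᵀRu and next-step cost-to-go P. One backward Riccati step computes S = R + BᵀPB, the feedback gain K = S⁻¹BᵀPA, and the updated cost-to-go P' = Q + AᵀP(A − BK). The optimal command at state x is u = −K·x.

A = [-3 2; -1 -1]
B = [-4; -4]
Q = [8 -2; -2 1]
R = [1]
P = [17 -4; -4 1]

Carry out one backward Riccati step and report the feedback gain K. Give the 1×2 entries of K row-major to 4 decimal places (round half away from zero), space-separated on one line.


0.8944 -0.7205

BᵀP = [-52.0000 12.0000]
S = R + BᵀPB = [1] + [160.0000] = [161.0000]
BᵀPA = [144.0000 -116.0000]
K = S⁻¹·BᵀPA = [0.8944 -0.7205]
A−BK = [0.5776 -0.8820; 2.5776 -3.8820]
AᵀP(A−BK) = [1.2050 -1.2484; -1.2484 1.4224]
P' = Q + AᵀP(A−BK) = [9.2050 -3.2484; -3.2484 2.4224]
tr(P') = 11.6273


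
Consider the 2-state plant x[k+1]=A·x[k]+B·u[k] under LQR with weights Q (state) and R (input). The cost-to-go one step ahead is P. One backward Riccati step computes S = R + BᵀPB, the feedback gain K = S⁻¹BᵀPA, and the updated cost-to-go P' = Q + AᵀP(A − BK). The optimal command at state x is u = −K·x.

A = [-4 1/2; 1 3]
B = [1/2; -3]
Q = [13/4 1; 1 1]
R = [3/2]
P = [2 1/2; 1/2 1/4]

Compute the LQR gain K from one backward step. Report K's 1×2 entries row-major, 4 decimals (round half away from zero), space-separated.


BᵀP = [-0.5000 -0.5000]
S = R + BᵀPB = [3/2] + [1.2500] = [2.7500]
BᵀPA = [1.5000 -1.7500]
K = S⁻¹·BᵀPA = [0.5455 -0.6364]
A−BK = [-4.2727 0.8182; 2.6364 1.0909]
AᵀP(A−BK) = [27.4318 -8.0455; -8.0455 3.1364]
P' = Q + AᵀP(A−BK) = [30.6818 -7.0455; -7.0455 4.1364]
tr(P') = 34.8182

0.5455 -0.6364


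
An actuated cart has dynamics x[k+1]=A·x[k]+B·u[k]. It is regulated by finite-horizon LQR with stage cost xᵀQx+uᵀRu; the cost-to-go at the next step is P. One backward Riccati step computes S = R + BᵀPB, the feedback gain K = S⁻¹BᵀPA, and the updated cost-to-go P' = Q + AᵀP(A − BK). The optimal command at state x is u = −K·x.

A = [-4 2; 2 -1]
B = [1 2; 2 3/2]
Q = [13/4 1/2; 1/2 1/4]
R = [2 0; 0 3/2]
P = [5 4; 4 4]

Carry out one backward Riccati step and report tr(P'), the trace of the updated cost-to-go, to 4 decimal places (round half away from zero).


13.3681

BᵀP = [13.0000 12.0000; 16.0000 14.0000]
S = R + BᵀPB = [2 0; 0 3/2] + [37.0000 44.0000; 44.0000 53.0000] = [39.0000 44.0000; 44.0000 54.5000]
BᵀPA = [-28.0000 14.0000; -36.0000 18.0000]
K = S⁻¹·BᵀPA = [0.3061 -0.1530; -0.9077 0.4538]
A−BK = [-2.4908 1.2454; 2.7493 -1.3747]
AᵀP(A−BK) = [7.8945 -3.9472; -3.9472 1.9736]
P' = Q + AᵀP(A−BK) = [11.1445 -3.4472; -3.4472 2.2236]
tr(P') = 13.3681


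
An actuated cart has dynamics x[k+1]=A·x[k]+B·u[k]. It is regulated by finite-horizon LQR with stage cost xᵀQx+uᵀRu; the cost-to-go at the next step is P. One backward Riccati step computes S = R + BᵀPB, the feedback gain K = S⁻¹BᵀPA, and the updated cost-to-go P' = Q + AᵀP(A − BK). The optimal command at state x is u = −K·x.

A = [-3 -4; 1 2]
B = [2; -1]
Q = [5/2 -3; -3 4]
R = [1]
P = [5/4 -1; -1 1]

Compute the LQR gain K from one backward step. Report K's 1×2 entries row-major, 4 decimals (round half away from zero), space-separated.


-1.2273 -1.8182

BᵀP = [3.5000 -3.0000]
S = R + BᵀPB = [1] + [10.0000] = [11.0000]
BᵀPA = [-13.5000 -20.0000]
K = S⁻¹·BᵀPA = [-1.2273 -1.8182]
A−BK = [-0.5455 -0.3636; -0.2273 0.1818]
AᵀP(A−BK) = [1.6818 2.4545; 2.4545 3.6364]
P' = Q + AᵀP(A−BK) = [4.1818 -0.5455; -0.5455 7.6364]
tr(P') = 11.8182


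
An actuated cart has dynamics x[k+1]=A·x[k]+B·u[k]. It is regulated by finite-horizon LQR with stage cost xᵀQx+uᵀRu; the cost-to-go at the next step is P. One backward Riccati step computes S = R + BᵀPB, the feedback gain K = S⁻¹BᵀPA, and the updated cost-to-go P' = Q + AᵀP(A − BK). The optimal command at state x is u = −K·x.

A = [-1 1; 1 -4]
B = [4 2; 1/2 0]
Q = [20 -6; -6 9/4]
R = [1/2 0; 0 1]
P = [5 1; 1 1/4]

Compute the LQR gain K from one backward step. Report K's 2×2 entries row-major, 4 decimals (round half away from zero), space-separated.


BᵀP = [20.5000 4.1250; 10.0000 2.0000]
S = R + BᵀPB = [1/2 0; 0 1] + [84.0625 41.0000; 41.0000 20.0000] = [84.5625 41.0000; 41.0000 21.0000]
BᵀPA = [-16.3750 4.0000; -8.0000 2.0000]
K = S⁻¹·BᵀPA = [-0.1674 0.0211; -0.0541 0.0541]
A−BK = [-0.2221 0.8075; 1.0837 -4.0105]
AᵀP(A−BK) = [0.0758 -0.2221; -0.2221 0.8075]
P' = Q + AᵀP(A−BK) = [20.0758 -6.2221; -6.2221 3.0575]
tr(P') = 23.1333

-0.1674 0.0211 -0.0541 0.0541


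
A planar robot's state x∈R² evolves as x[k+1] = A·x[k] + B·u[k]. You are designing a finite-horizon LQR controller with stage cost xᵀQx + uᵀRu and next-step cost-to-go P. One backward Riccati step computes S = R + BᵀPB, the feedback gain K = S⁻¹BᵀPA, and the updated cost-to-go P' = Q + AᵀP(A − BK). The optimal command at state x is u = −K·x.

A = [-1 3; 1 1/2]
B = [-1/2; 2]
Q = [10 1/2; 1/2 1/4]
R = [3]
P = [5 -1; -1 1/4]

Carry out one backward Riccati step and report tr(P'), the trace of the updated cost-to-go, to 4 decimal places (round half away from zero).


BᵀP = [-4.5000 1.0000]
S = R + BᵀPB = [3] + [4.2500] = [7.2500]
BᵀPA = [5.5000 -13.0000]
K = S⁻¹·BᵀPA = [0.7586 -1.7931]
A−BK = [-0.6207 2.1034; -0.5172 4.0862]
AᵀP(A−BK) = [3.0776 -7.5129; -7.5129 18.7522]
P' = Q + AᵀP(A−BK) = [13.0776 -7.0129; -7.0129 19.0022]
tr(P') = 32.0797

32.0797


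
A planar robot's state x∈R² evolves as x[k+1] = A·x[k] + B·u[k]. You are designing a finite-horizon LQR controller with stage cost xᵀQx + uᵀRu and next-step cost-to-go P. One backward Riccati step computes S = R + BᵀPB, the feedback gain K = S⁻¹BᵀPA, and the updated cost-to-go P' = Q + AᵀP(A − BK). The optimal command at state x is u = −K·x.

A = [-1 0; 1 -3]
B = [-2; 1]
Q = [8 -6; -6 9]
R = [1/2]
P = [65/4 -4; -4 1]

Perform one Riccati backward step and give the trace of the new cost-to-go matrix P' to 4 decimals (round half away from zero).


BᵀP = [-36.5000 9.0000]
S = R + BᵀPB = [1/2] + [82.0000] = [82.5000]
BᵀPA = [45.5000 -27.0000]
K = S⁻¹·BᵀPA = [0.5515 -0.3273]
A−BK = [0.1030 -0.6545; 0.4485 -2.6727]
AᵀP(A−BK) = [0.1561 -0.1091; -0.1091 0.1636]
P' = Q + AᵀP(A−BK) = [8.1561 -6.1091; -6.1091 9.1636]
tr(P') = 17.3197

17.3197


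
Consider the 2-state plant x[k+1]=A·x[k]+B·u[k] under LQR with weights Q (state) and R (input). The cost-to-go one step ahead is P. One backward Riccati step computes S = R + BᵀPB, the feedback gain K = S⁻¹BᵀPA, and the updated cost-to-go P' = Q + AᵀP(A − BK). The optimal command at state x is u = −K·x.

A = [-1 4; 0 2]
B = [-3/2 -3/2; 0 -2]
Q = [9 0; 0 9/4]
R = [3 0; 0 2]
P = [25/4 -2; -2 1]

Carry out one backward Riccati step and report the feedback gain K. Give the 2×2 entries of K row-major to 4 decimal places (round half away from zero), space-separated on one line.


BᵀP = [-9.3750 3.0000; -5.3750 1.0000]
S = R + BᵀPB = [3 0; 0 2] + [14.0625 8.0625; 8.0625 6.0625] = [17.0625 8.0625; 8.0625 8.0625]
BᵀPA = [9.3750 -31.5000; 5.3750 -19.5000]
K = S⁻¹·BᵀPA = [0.4444 -1.3333; 0.2222 -1.0853]
A−BK = [0.0000 0.3721; 0.4444 -0.1705]
AᵀP(A−BK) = [0.8889 -2.6667; -2.6667 8.8372]
P' = Q + AᵀP(A−BK) = [9.8889 -2.6667; -2.6667 11.0872]
tr(P') = 20.9761

0.4444 -1.3333 0.2222 -1.0853


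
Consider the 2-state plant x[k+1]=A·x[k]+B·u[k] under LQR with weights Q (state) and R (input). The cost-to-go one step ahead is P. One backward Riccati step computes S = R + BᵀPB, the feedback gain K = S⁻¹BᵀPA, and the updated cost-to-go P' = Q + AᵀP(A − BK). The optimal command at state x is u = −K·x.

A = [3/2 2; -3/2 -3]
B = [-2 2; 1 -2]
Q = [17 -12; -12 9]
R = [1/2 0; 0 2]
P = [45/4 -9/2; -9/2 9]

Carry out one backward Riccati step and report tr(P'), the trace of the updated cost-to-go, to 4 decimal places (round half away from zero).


BᵀP = [-27.0000 18.0000; 31.5000 -27.0000]
S = R + BᵀPB = [1/2 0; 0 2] + [72.0000 -90.0000; -90.0000 117.0000] = [72.5000 -90.0000; -90.0000 119.0000]
BᵀPA = [-67.5000 -108.0000; 87.7500 144.0000]
K = S⁻¹·BᵀPA = [-0.2559 0.2047; 0.5438 1.3649]
A−BK = [-0.0995 -0.3204; -0.1564 -0.4749]
AᵀP(A−BK) = [0.8158 2.0474; 2.0474 5.5621]
P' = Q + AᵀP(A−BK) = [17.8158 -9.9526; -9.9526 14.5621]
tr(P') = 32.3778

32.3778
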